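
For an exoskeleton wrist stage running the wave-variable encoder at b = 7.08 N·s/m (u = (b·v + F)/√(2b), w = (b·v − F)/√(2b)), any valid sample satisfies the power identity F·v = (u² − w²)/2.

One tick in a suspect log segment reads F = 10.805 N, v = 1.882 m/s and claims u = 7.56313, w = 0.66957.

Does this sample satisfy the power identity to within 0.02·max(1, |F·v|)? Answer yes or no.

F·v = 10.805×1.882 = 20.33501 W.
(u² − w²)/2 = (57.20094 − 0.44832)/2 = 28.37631 W.
|Δ| = 8.04130;  2% of max(1, |F·v|) = 0.40670.

no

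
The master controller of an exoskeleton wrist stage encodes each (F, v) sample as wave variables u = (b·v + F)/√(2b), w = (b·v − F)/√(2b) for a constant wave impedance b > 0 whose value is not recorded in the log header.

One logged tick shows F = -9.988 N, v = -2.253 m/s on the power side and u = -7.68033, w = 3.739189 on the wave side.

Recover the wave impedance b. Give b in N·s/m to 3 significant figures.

b = 1.53 N·s/m

u + w = -3.941141;  u + w = √(2b)·v, so √(2b) = -3.941141/(-2.253) = 1.749286.
b = (√(2b))²/2 = 3.060001/2 = 1.530000.
(Check via u − w = 2F/√(2b): u − w = -11.419519, 2F/√(2b) = -11.419517.)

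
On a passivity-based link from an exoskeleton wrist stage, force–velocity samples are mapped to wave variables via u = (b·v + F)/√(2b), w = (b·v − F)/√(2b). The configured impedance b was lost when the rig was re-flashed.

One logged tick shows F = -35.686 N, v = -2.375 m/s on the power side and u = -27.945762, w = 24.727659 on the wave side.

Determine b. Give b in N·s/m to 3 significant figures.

b = 0.918 N·s/m

u + w = -3.218103;  u + w = √(2b)·v, so √(2b) = -3.218103/(-2.375) = 1.354991.
b = (√(2b))²/2 = 1.836000/2 = 0.918000.
(Check via u − w = 2F/√(2b): u − w = -52.673421, 2F/√(2b) = -52.673423.)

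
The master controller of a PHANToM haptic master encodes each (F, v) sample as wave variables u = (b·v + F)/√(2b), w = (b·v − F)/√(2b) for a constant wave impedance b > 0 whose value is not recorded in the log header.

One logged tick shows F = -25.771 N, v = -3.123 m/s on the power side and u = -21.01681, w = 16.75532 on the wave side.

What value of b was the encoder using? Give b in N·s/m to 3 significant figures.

b = 0.931 N·s/m

u + w = -4.26149;  u + w = √(2b)·v, so √(2b) = -4.26149/(-3.123) = 1.36455.
b = (√(2b))²/2 = 1.86200/2 = 0.93100.
(Check via u − w = 2F/√(2b): u − w = -37.77213, 2F/√(2b) = -37.77216.)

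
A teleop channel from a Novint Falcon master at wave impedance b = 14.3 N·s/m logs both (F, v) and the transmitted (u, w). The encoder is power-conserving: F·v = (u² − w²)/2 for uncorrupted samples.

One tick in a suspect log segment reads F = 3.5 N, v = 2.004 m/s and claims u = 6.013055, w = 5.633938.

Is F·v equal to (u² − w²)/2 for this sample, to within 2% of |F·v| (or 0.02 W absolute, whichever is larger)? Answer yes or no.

F·v = 3.5×2.004 = 7.014000 W.
(u² − w²)/2 = (36.156830 − 31.741257)/2 = 2.207787 W.
|Δ| = 4.806213;  2% of max(1, |F·v|) = 0.140280.

no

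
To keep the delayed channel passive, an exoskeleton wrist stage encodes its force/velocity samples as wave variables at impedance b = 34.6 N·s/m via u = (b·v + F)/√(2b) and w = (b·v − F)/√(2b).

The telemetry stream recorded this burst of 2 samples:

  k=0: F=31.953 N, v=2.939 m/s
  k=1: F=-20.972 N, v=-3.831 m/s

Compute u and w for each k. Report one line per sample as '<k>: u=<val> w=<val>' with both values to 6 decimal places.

k=0: b·v=34.6×2.939=101.689400; √(2b)=8.318654; u=(101.689400+31.953)/8.318654=16.065388, w=(101.689400−31.953)/8.318654=8.383135
k=1: b·v=34.6×(-3.831)=-132.552600; √(2b)=8.318654; u=(-132.552600+(-20.972))/8.318654=-18.455462, w=(-132.552600−(-20.972))/8.318654=-13.413300

0: u=16.065388 w=8.383135
1: u=-18.455462 w=-13.413300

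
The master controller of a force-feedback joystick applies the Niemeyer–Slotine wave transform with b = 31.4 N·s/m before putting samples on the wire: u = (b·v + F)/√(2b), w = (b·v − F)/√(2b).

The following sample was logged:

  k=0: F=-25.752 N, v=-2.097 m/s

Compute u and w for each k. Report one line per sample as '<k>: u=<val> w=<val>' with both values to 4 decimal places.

0: u=-11.5586 w=-5.0594

k=0: b·v=31.4×(-2.097)=-65.8458; √(2b)=7.9246; u=(-65.8458+(-25.752))/7.9246=-11.5586, w=(-65.8458−(-25.752))/7.9246=-5.0594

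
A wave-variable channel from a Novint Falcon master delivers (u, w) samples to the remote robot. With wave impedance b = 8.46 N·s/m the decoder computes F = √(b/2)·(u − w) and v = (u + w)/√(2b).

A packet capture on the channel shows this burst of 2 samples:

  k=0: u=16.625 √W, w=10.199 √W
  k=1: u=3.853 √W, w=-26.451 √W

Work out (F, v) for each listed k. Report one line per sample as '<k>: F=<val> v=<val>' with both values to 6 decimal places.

k=0: u−w=6.426000, u+w=26.824000; √(b/2)=2.056696, √(2b)=4.113393; F=2.056696×6.426=13.216331, v=26.824000/4.113393=6.521138
k=1: u−w=30.304000, u+w=-22.598000; √(b/2)=2.056696, √(2b)=4.113393; F=2.056696×30.304=62.326127, v=-22.598000/4.113393=-5.493762

0: F=13.216331 v=6.521138
1: F=62.326127 v=-5.493762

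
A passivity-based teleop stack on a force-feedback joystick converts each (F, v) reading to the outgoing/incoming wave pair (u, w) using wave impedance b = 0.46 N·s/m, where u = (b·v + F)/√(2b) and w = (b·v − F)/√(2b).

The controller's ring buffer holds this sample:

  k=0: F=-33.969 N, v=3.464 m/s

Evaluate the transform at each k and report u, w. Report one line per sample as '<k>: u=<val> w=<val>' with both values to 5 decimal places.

0: u=-33.75385 w=37.07641

k=0: b·v=0.46×3.464=1.59344; √(2b)=0.95917; u=(1.59344+(-33.969))/0.95917=-33.75385, w=(1.59344−(-33.969))/0.95917=37.07641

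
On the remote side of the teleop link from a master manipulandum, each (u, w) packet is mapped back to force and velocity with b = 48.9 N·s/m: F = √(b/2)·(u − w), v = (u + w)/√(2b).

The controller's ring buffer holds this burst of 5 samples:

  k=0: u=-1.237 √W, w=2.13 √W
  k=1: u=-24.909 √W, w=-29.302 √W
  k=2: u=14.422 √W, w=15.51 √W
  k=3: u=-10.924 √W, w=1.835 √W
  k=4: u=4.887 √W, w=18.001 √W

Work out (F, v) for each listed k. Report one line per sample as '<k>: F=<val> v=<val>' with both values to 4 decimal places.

k=0: u−w=-3.3670, u+w=0.8930; √(b/2)=4.9447, √(2b)=9.8894; F=4.9447×(-3.367)=-16.6488, v=0.8930/9.8894=0.0903
k=1: u−w=4.3930, u+w=-54.2110; √(b/2)=4.9447, √(2b)=9.8894; F=4.9447×4.393=21.7220, v=-54.2110/9.8894=-5.4817
k=2: u−w=-1.0880, u+w=29.9320; √(b/2)=4.9447, √(2b)=9.8894; F=4.9447×(-1.088)=-5.3798, v=29.9320/9.8894=3.0267
k=3: u−w=-12.7590, u+w=-9.0890; √(b/2)=4.9447, √(2b)=9.8894; F=4.9447×(-12.759)=-63.0894, v=-9.0890/9.8894=-0.9191
k=4: u−w=-13.1140, u+w=22.8880; √(b/2)=4.9447, √(2b)=9.8894; F=4.9447×(-13.114)=-64.8447, v=22.8880/9.8894=2.3144

0: F=-16.6488 v=0.0903
1: F=21.7220 v=-5.4817
2: F=-5.3798 v=3.0267
3: F=-63.0894 v=-0.9191
4: F=-64.8447 v=2.3144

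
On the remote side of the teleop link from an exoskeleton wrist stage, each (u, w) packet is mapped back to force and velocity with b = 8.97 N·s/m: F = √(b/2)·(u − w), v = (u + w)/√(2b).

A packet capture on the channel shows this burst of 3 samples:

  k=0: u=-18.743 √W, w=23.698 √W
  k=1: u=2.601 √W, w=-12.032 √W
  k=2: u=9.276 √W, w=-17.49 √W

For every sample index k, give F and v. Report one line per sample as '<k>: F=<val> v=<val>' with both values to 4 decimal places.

0: F=-89.8808 v=1.1699
1: F=30.9895 v=-2.2266
2: F=56.6845 v=-1.9393

k=0: u−w=-42.4410, u+w=4.9550; √(b/2)=2.1178, √(2b)=4.2356; F=2.1178×(-42.441)=-89.8808, v=4.9550/4.2356=1.1699
k=1: u−w=14.6330, u+w=-9.4310; √(b/2)=2.1178, √(2b)=4.2356; F=2.1178×14.633=30.9895, v=-9.4310/4.2356=-2.2266
k=2: u−w=26.7660, u+w=-8.2140; √(b/2)=2.1178, √(2b)=4.2356; F=2.1178×26.766=56.6845, v=-8.2140/4.2356=-1.9393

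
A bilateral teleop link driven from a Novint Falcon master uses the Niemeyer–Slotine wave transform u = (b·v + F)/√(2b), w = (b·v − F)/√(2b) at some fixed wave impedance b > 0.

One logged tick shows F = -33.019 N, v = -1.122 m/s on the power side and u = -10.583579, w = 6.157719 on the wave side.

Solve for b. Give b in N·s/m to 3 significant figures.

b = 7.78 N·s/m

u + w = -4.425860;  u + w = √(2b)·v, so √(2b) = -4.425860/(-1.122) = 3.944617.
b = (√(2b))²/2 = 15.560001/2 = 7.780001.
(Check via u − w = 2F/√(2b): u − w = -16.741298, 2F/√(2b) = -16.741297.)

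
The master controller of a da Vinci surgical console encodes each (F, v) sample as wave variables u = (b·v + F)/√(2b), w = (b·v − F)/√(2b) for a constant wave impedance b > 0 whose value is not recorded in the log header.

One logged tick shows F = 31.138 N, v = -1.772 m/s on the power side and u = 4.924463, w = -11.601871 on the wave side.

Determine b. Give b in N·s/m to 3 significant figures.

b = 7.1 N·s/m

u + w = -6.677408;  u + w = √(2b)·v, so √(2b) = -6.677408/(-1.772) = 3.768289.
b = (√(2b))²/2 = 14.200002/2 = 7.100001.
(Check via u − w = 2F/√(2b): u − w = 16.526334, 2F/√(2b) = 16.526334.)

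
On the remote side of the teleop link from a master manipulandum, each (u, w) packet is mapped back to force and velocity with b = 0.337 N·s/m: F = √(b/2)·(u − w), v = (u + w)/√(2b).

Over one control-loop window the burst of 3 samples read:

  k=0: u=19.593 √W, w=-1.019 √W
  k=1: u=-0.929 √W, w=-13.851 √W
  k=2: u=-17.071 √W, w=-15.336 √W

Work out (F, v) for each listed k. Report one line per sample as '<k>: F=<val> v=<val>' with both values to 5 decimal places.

0: F=8.46097 v=22.62432
1: F=5.30432 v=-18.00298
2: F=-0.71220 v=-39.47379

k=0: u−w=20.61200, u+w=18.57400; √(b/2)=0.41049, √(2b)=0.82098; F=0.41049×20.612=8.46097, v=18.57400/0.82098=22.62432
k=1: u−w=12.92200, u+w=-14.78000; √(b/2)=0.41049, √(2b)=0.82098; F=0.41049×12.922=5.30432, v=-14.78000/0.82098=-18.00298
k=2: u−w=-1.73500, u+w=-32.40700; √(b/2)=0.41049, √(2b)=0.82098; F=0.41049×(-1.735)=-0.71220, v=-32.40700/0.82098=-39.47379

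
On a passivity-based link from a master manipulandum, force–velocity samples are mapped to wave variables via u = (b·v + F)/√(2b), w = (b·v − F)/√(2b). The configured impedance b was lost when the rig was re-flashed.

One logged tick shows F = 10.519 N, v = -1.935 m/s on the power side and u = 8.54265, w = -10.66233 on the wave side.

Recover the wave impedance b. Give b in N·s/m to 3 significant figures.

u + w = -2.11968;  u + w = √(2b)·v, so √(2b) = -2.11968/(-1.935) = 1.09544.
b = (√(2b))²/2 = 1.19999/2 = 0.60000.
(Check via u − w = 2F/√(2b): u − w = 19.20498, 2F/√(2b) = 19.20504.)

b = 0.6 N·s/m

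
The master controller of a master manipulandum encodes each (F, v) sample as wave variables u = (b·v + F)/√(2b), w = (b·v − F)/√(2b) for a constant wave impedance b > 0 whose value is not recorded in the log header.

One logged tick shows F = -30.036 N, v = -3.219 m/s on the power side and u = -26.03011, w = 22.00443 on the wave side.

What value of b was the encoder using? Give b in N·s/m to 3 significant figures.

b = 0.782 N·s/m

u + w = -4.02568;  u + w = √(2b)·v, so √(2b) = -4.02568/(-3.219) = 1.25060.
b = (√(2b))²/2 = 1.56400/2 = 0.78200.
(Check via u − w = 2F/√(2b): u − w = -48.03454, 2F/√(2b) = -48.03456.)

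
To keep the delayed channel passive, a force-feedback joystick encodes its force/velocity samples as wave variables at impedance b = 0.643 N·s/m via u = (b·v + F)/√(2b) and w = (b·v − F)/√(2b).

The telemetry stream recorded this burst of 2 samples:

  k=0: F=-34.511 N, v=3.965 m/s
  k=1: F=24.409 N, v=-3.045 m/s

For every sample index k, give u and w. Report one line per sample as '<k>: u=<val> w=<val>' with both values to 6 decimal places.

0: u=-28.184267 w=32.680653
1: u=19.797779 w=-23.250868

k=0: b·v=0.643×3.965=2.549495; √(2b)=1.134019; u=(2.549495+(-34.511))/1.134019=-28.184267, w=(2.549495−(-34.511))/1.134019=32.680653
k=1: b·v=0.643×(-3.045)=-1.957935; √(2b)=1.134019; u=(-1.957935+24.409)/1.134019=19.797779, w=(-1.957935−24.409)/1.134019=-23.250868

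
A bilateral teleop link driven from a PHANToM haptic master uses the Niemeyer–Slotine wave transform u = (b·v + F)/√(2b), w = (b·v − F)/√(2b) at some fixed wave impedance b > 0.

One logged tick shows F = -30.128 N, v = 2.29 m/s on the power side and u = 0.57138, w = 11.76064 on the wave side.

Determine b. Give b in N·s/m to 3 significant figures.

u + w = 12.33202;  u + w = √(2b)·v, so √(2b) = 12.33202/2.29 = 5.38516.
b = (√(2b))²/2 = 28.99997/2 = 14.49998.
(Check via u − w = 2F/√(2b): u − w = -11.18926, 2F/√(2b) = -11.18927.)

b = 14.5 N·s/m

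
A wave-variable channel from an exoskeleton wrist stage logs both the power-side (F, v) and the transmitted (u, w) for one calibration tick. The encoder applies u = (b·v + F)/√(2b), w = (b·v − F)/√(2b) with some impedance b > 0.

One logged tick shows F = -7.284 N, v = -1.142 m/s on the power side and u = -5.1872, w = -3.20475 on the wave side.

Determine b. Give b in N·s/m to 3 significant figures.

b = 27 N·s/m

u + w = -8.3919;  u + w = √(2b)·v, so √(2b) = -8.3919/(-1.142) = 7.3485.
b = (√(2b))²/2 = 54.0000/2 = 27.0000.
(Check via u − w = 2F/√(2b): u − w = -1.9824, 2F/√(2b) = -1.9825.)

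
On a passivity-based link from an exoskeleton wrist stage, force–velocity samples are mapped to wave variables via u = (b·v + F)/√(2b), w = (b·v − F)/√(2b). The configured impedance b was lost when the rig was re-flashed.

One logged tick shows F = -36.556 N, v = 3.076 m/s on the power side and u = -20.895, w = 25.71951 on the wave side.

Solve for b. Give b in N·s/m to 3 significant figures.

b = 1.23 N·s/m

u + w = 4.82451;  u + w = √(2b)·v, so √(2b) = 4.82451/3.076 = 1.56844.
b = (√(2b))²/2 = 2.45999/2 = 1.23000.
(Check via u − w = 2F/√(2b): u − w = -46.61451, 2F/√(2b) = -46.61458.)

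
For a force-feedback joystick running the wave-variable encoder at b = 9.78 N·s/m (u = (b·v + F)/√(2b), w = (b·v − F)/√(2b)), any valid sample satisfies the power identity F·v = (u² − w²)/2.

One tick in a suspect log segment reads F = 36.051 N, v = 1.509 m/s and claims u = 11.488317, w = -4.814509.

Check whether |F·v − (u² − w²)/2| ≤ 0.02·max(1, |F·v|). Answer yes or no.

yes

F·v = 36.051×1.509 = 54.400959 W.
(u² − w²)/2 = (131.981427 − 23.179497)/2 = 54.400965 W.
|Δ| = 0.000006;  2% of max(1, |F·v|) = 1.088019.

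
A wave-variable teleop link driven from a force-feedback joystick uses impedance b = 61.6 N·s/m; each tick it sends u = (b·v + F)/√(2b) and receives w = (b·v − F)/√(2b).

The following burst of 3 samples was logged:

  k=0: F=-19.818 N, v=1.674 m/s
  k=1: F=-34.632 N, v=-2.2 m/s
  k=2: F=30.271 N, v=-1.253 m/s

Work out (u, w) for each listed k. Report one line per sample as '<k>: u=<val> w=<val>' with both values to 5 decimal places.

k=0: b·v=61.6×1.674=103.11840; √(2b)=11.09955; u=(103.11840+(-19.818))/11.09955=7.50485, w=(103.11840−(-19.818))/11.09955=11.07580
k=1: b·v=61.6×(-2.2)=-135.52000; √(2b)=11.09955; u=(-135.52000+(-34.632))/11.09955=-15.32963, w=(-135.52000−(-34.632))/11.09955=-9.08938
k=2: b·v=61.6×(-1.253)=-77.18480; √(2b)=11.09955; u=(-77.18480+30.271)/11.09955=-4.22664, w=(-77.18480−30.271)/11.09955=-9.68110

0: u=7.50485 w=11.07580
1: u=-15.32963 w=-9.08938
2: u=-4.22664 w=-9.68110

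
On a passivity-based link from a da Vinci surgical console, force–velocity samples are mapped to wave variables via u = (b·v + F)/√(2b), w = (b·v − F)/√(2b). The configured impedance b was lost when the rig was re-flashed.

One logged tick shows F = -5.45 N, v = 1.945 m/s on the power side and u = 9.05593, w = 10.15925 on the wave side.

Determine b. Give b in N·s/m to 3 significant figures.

u + w = 19.21518;  u + w = √(2b)·v, so √(2b) = 19.21518/1.945 = 9.87927.
b = (√(2b))²/2 = 97.59997/2 = 48.79999.
(Check via u − w = 2F/√(2b): u − w = -1.10332, 2F/√(2b) = -1.10332.)

b = 48.8 N·s/m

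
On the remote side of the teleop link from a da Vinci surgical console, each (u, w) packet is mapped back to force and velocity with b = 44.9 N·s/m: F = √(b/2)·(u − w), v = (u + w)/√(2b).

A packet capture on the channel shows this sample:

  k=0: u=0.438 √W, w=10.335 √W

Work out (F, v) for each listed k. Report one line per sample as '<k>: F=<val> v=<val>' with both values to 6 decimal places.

0: F=-46.893402 v=1.136838

k=0: u−w=-9.897000, u+w=10.773000; √(b/2)=4.738143, √(2b)=9.476286; F=4.738143×(-9.897)=-46.893402, v=10.773000/9.476286=1.136838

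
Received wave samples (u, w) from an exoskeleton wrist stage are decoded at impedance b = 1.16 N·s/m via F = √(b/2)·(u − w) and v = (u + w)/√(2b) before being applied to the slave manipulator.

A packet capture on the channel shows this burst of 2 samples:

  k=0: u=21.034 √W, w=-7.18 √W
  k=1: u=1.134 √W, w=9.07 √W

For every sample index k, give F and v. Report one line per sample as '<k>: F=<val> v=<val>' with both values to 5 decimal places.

k=0: u−w=28.21400, u+w=13.85400; √(b/2)=0.76158, √(2b)=1.52315; F=0.76158×28.214=21.48714, v=13.85400/1.52315=9.09560
k=1: u−w=-7.93600, u+w=10.20400; √(b/2)=0.76158, √(2b)=1.52315; F=0.76158×(-7.936)=-6.04388, v=10.20400/1.52315=6.69925

0: F=21.48714 v=9.09560
1: F=-6.04388 v=6.69925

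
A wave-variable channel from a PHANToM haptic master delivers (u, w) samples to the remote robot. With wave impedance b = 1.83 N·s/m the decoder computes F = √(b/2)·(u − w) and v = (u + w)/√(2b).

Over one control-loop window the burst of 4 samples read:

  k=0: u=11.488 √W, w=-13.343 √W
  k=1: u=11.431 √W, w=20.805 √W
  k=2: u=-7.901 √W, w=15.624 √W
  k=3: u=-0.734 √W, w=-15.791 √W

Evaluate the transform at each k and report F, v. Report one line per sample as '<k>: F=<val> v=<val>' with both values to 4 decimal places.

0: F=23.7523 v=-0.9696
1: F=-8.9668 v=16.8500
2: F=-22.5030 v=4.0369
3: F=14.4029 v=-8.6378

k=0: u−w=24.8310, u+w=-1.8550; √(b/2)=0.9566, √(2b)=1.9131; F=0.9566×24.831=23.7523, v=-1.8550/1.9131=-0.9696
k=1: u−w=-9.3740, u+w=32.2360; √(b/2)=0.9566, √(2b)=1.9131; F=0.9566×(-9.374)=-8.9668, v=32.2360/1.9131=16.8500
k=2: u−w=-23.5250, u+w=7.7230; √(b/2)=0.9566, √(2b)=1.9131; F=0.9566×(-23.525)=-22.5030, v=7.7230/1.9131=4.0369
k=3: u−w=15.0570, u+w=-16.5250; √(b/2)=0.9566, √(2b)=1.9131; F=0.9566×15.057=14.4029, v=-16.5250/1.9131=-8.6378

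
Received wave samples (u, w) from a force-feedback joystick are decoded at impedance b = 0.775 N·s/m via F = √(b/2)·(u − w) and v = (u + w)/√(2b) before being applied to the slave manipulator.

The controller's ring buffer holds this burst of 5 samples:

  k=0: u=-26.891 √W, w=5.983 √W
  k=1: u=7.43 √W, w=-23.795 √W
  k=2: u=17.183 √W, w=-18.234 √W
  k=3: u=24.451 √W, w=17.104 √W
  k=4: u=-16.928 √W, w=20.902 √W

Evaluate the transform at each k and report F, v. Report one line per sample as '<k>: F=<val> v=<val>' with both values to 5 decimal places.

k=0: u−w=-32.87400, u+w=-20.90800; √(b/2)=0.62249, √(2b)=1.24499; F=0.62249×(-32.874)=-20.46390, v=-20.90800/1.24499=-16.79371
k=1: u−w=31.22500, u+w=-16.36500; √(b/2)=0.62249, √(2b)=1.24499; F=0.62249×31.225=19.43741, v=-16.36500/1.24499=-13.14468
k=2: u−w=35.41700, u+w=-1.05100; √(b/2)=0.62249, √(2b)=1.24499; F=0.62249×35.417=22.04690, v=-1.05100/1.24499=-0.84418
k=3: u−w=7.34700, u+w=41.55500; √(b/2)=0.62249, √(2b)=1.24499; F=0.62249×7.347=4.57347, v=41.55500/1.24499=33.37778
k=4: u−w=-37.83000, u+w=3.97400; √(b/2)=0.62249, √(2b)=1.24499; F=0.62249×(-37.83)=-23.54899, v=3.97400/1.24499=3.19199

0: F=-20.46390 v=-16.79371
1: F=19.43741 v=-13.14468
2: F=22.04690 v=-0.84418
3: F=4.57347 v=33.37778
4: F=-23.54899 v=3.19199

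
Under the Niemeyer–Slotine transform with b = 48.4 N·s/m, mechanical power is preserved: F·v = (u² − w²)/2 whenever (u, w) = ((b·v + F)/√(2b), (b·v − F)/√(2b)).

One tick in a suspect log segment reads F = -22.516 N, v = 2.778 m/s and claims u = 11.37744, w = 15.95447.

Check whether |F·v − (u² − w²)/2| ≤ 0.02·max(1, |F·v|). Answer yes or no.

yes

F·v = (-22.516)×2.778 = -62.54945 W.
(u² − w²)/2 = (129.44614 − 254.54511)/2 = -62.54949 W.
|Δ| = 0.00004;  2% of max(1, |F·v|) = 1.25099.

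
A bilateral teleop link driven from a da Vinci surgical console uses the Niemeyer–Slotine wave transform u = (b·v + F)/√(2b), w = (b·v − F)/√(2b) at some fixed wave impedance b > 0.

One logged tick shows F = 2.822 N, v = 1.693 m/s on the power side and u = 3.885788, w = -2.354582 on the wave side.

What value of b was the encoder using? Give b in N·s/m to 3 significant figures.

b = 0.409 N·s/m

u + w = 1.531206;  u + w = √(2b)·v, so √(2b) = 1.531206/1.693 = 0.904434.
b = (√(2b))²/2 = 0.818000/2 = 0.409000.
(Check via u − w = 2F/√(2b): u − w = 6.240370, 2F/√(2b) = 6.240370.)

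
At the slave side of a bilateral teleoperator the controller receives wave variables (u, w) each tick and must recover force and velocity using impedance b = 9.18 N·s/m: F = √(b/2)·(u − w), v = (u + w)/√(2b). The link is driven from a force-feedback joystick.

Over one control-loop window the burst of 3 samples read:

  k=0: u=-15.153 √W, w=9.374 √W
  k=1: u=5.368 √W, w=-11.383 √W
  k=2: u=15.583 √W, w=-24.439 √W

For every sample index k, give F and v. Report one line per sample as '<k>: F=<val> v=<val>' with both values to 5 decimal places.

k=0: u−w=-24.52700, u+w=-5.77900; √(b/2)=2.14243, √(2b)=4.28486; F=2.14243×(-24.527)=-52.54734, v=-5.77900/4.28486=-1.34870
k=1: u−w=16.75100, u+w=-6.01500; √(b/2)=2.14243, √(2b)=4.28486; F=2.14243×16.751=35.88782, v=-6.01500/4.28486=-1.40378
k=2: u−w=40.02200, u+w=-8.85600; √(b/2)=2.14243, √(2b)=4.28486; F=2.14243×40.022=85.74427, v=-8.85600/4.28486=-2.06681

0: F=-52.54734 v=-1.34870
1: F=35.88782 v=-1.40378
2: F=85.74427 v=-2.06681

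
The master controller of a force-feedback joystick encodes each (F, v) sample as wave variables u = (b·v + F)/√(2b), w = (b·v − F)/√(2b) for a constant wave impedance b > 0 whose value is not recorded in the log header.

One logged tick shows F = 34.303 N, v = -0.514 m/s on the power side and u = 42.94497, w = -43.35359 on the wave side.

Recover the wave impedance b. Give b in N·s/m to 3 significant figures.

u + w = -0.4086;  u + w = √(2b)·v, so √(2b) = -0.4086/(-0.514) = 0.7950.
b = (√(2b))²/2 = 0.6320/2 = 0.3160.
(Check via u − w = 2F/√(2b): u − w = 86.2986, 2F/√(2b) = 86.2990.)

b = 0.316 N·s/m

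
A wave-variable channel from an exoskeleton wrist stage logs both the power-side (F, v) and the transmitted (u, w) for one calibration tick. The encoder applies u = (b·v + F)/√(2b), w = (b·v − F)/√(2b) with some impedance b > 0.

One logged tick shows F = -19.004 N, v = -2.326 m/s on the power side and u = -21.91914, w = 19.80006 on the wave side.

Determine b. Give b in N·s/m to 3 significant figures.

b = 0.415 N·s/m

u + w = -2.11908;  u + w = √(2b)·v, so √(2b) = -2.11908/(-2.326) = 0.91104.
b = (√(2b))²/2 = 0.82999/2 = 0.41500.
(Check via u − w = 2F/√(2b): u − w = -41.71920, 2F/√(2b) = -41.71933.)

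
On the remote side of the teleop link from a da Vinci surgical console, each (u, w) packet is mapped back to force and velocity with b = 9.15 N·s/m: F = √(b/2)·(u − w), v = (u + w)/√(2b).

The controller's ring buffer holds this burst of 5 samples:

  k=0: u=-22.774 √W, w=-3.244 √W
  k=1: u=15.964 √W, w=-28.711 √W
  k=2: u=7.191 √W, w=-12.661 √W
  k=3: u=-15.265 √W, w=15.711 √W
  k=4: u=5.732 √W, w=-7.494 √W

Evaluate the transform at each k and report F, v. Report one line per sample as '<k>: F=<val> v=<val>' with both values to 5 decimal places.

0: F=-41.77320 v=-6.08203
1: F=95.55647 v=-2.97977
2: F=42.46194 v=-1.27868
3: F=-66.25534 v=0.10426
4: F=28.28942 v=-0.41189

k=0: u−w=-19.53000, u+w=-26.01800; √(b/2)=2.13892, √(2b)=4.27785; F=2.13892×(-19.53)=-41.77320, v=-26.01800/4.27785=-6.08203
k=1: u−w=44.67500, u+w=-12.74700; √(b/2)=2.13892, √(2b)=4.27785; F=2.13892×44.675=95.55647, v=-12.74700/4.27785=-2.97977
k=2: u−w=19.85200, u+w=-5.47000; √(b/2)=2.13892, √(2b)=4.27785; F=2.13892×19.852=42.46194, v=-5.47000/4.27785=-1.27868
k=3: u−w=-30.97600, u+w=0.44600; √(b/2)=2.13892, √(2b)=4.27785; F=2.13892×(-30.976)=-66.25534, v=0.44600/4.27785=0.10426
k=4: u−w=13.22600, u+w=-1.76200; √(b/2)=2.13892, √(2b)=4.27785; F=2.13892×13.226=28.28942, v=-1.76200/4.27785=-0.41189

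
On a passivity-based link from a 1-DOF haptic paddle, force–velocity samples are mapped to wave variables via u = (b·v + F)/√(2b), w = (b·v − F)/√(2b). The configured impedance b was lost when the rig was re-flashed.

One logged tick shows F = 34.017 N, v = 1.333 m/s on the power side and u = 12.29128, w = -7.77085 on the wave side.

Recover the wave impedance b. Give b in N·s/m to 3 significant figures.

u + w = 4.5204;  u + w = √(2b)·v, so √(2b) = 4.5204/1.333 = 3.3912.
b = (√(2b))²/2 = 11.5000/2 = 5.7500.
(Check via u − w = 2F/√(2b): u − w = 20.0621, 2F/√(2b) = 20.0621.)

b = 5.75 N·s/m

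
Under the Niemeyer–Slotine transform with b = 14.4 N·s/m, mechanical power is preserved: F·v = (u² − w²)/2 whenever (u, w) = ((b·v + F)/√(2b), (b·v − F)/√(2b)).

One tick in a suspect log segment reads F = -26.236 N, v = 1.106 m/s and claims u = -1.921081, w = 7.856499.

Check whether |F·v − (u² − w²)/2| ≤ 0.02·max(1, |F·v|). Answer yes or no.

F·v = (-26.236)×1.106 = -29.017016 W.
(u² − w²)/2 = (3.690552 − 61.724577)/2 = -29.017012 W.
|Δ| = 0.000004;  2% of max(1, |F·v|) = 0.580340.

yes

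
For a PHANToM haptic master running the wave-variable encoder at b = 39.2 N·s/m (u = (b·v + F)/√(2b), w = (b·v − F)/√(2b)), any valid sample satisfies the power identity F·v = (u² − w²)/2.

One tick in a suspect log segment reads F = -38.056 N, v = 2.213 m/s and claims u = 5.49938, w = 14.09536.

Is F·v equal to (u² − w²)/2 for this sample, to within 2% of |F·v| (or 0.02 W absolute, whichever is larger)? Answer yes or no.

yes

F·v = (-38.056)×2.213 = -84.21793 W.
(u² − w²)/2 = (30.24318 − 198.67917)/2 = -84.21800 W.
|Δ| = 0.00007;  2% of max(1, |F·v|) = 1.68436.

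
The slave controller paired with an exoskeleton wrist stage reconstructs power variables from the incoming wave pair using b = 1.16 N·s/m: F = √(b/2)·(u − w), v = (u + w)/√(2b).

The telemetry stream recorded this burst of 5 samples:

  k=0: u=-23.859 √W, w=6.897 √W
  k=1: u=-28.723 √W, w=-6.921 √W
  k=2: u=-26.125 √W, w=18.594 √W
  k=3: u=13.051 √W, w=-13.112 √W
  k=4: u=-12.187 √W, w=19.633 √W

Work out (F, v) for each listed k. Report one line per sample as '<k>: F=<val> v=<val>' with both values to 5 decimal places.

0: F=-23.42307 v=-11.13610
1: F=-16.60391 v=-23.40143
2: F=-34.05698 v=-4.94434
3: F=19.92515 v=-0.04005
4: F=-24.23339 v=4.88854

k=0: u−w=-30.75600, u+w=-16.96200; √(b/2)=0.76158, √(2b)=1.52315; F=0.76158×(-30.756)=-23.42307, v=-16.96200/1.52315=-11.13610
k=1: u−w=-21.80200, u+w=-35.64400; √(b/2)=0.76158, √(2b)=1.52315; F=0.76158×(-21.802)=-16.60391, v=-35.64400/1.52315=-23.40143
k=2: u−w=-44.71900, u+w=-7.53100; √(b/2)=0.76158, √(2b)=1.52315; F=0.76158×(-44.719)=-34.05698, v=-7.53100/1.52315=-4.94434
k=3: u−w=26.16300, u+w=-0.06100; √(b/2)=0.76158, √(2b)=1.52315; F=0.76158×26.163=19.92515, v=-0.06100/1.52315=-0.04005
k=4: u−w=-31.82000, u+w=7.44600; √(b/2)=0.76158, √(2b)=1.52315; F=0.76158×(-31.82)=-24.23339, v=7.44600/1.52315=4.88854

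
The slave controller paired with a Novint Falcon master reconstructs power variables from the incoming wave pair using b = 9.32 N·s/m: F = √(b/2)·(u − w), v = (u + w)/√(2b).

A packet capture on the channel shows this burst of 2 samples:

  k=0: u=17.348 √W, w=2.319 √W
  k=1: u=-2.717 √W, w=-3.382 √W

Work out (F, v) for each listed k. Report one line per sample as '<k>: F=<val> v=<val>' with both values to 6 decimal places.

0: F=32.443152 v=4.555281
1: F=1.435538 v=-1.412654

k=0: u−w=15.029000, u+w=19.667000; √(b/2)=2.158703, √(2b)=4.317407; F=2.158703×15.029=32.443152, v=19.667000/4.317407=4.555281
k=1: u−w=0.665000, u+w=-6.099000; √(b/2)=2.158703, √(2b)=4.317407; F=2.158703×0.665=1.435538, v=-6.099000/4.317407=-1.412654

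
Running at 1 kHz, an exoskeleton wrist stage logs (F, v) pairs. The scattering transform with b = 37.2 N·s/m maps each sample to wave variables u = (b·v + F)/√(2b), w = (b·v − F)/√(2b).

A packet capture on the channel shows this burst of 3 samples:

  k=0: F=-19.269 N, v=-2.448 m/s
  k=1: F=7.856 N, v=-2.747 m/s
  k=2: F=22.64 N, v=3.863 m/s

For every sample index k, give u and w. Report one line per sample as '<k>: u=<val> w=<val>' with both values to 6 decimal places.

k=0: b·v=37.2×(-2.448)=-91.065600; √(2b)=8.625543; u=(-91.065600+(-19.269))/8.625543=-12.791611, w=(-91.065600−(-19.269))/8.625543=-8.323719
k=1: b·v=37.2×(-2.747)=-102.188400; √(2b)=8.625543; u=(-102.188400+7.856)/8.625543=-10.936401, w=(-102.188400−7.856)/8.625543=-12.757967
k=2: b·v=37.2×3.863=143.703600; √(2b)=8.625543; u=(143.703600+22.64)/8.625543=19.284999, w=(143.703600−22.64)/8.625543=14.035475

0: u=-12.791611 w=-8.323719
1: u=-10.936401 w=-12.757967
2: u=19.284999 w=14.035475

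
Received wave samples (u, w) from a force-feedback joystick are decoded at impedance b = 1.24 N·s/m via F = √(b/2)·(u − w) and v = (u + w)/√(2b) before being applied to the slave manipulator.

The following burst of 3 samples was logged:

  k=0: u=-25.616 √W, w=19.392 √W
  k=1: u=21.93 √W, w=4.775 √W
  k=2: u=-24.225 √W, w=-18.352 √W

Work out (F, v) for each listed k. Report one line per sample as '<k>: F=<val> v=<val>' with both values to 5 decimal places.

0: F=-35.43933 v=-3.95224
1: F=13.50786 v=16.95769
2: F=-4.62440 v=-27.03642

k=0: u−w=-45.00800, u+w=-6.22400; √(b/2)=0.78740, √(2b)=1.57480; F=0.78740×(-45.008)=-35.43933, v=-6.22400/1.57480=-3.95224
k=1: u−w=17.15500, u+w=26.70500; √(b/2)=0.78740, √(2b)=1.57480; F=0.78740×17.155=13.50786, v=26.70500/1.57480=16.95769
k=2: u−w=-5.87300, u+w=-42.57700; √(b/2)=0.78740, √(2b)=1.57480; F=0.78740×(-5.873)=-4.62440, v=-42.57700/1.57480=-27.03642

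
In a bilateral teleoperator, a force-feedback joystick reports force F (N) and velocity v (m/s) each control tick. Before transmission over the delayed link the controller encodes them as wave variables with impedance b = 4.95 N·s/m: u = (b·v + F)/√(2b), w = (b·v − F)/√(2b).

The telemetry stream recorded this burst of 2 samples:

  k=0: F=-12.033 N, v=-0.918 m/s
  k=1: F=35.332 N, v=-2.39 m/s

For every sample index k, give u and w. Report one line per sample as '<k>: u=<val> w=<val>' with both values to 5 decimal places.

k=0: b·v=4.95×(-0.918)=-4.54410; √(2b)=3.14643; u=(-4.54410+(-12.033))/3.14643=-5.26855, w=(-4.54410−(-12.033))/3.14643=2.38013
k=1: b·v=4.95×(-2.39)=-11.83050; √(2b)=3.14643; u=(-11.83050+35.332)/3.14643=7.46927, w=(-11.83050−35.332)/3.14643=-14.98923

0: u=-5.26855 w=2.38013
1: u=7.46927 w=-14.98923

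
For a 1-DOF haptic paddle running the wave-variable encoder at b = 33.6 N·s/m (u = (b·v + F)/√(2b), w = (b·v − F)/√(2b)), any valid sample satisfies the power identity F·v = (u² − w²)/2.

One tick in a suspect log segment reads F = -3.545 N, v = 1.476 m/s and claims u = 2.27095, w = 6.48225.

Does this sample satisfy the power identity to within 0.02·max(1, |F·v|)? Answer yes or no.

no

F·v = (-3.545)×1.476 = -5.2324 W.
(u² − w²)/2 = (5.1572 − 42.0196)/2 = -18.4312 W.
|Δ| = 13.1988;  2% of max(1, |F·v|) = 0.1046.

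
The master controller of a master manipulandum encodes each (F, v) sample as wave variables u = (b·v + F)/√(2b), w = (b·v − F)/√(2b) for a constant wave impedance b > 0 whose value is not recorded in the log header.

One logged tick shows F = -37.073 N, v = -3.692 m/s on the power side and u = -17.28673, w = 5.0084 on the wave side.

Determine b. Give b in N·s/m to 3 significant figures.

u + w = -12.27833;  u + w = √(2b)·v, so √(2b) = -12.27833/(-3.692) = 3.32566.
b = (√(2b))²/2 = 11.06000/2 = 5.53000.
(Check via u − w = 2F/√(2b): u − w = -22.29513, 2F/√(2b) = -22.29514.)

b = 5.53 N·s/m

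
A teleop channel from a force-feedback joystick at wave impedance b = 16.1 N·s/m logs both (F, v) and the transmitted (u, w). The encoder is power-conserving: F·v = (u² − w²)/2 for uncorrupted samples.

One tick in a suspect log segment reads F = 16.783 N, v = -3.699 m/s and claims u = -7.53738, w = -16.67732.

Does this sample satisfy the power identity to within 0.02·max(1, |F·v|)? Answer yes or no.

no

F·v = 16.783×(-3.699) = -62.0803 W.
(u² − w²)/2 = (56.8121 − 278.1330)/2 = -110.6605 W.
|Δ| = 48.5801;  2% of max(1, |F·v|) = 1.2416.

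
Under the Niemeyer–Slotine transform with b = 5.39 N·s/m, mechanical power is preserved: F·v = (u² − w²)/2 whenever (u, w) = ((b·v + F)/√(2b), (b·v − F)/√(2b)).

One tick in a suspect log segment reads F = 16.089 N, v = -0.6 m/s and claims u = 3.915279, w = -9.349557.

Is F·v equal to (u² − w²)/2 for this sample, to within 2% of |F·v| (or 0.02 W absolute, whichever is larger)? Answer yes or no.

no

F·v = 16.089×(-0.6) = -9.653400 W.
(u² − w²)/2 = (15.329410 − 87.414216)/2 = -36.042403 W.
|Δ| = 26.389003;  2% of max(1, |F·v|) = 0.193068.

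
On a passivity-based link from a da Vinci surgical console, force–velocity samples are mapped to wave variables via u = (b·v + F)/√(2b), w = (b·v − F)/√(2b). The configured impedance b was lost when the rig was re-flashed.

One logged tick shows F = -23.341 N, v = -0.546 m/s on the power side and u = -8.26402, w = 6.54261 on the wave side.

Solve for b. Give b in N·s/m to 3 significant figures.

u + w = -1.72141;  u + w = √(2b)·v, so √(2b) = -1.72141/(-0.546) = 3.15277.
b = (√(2b))²/2 = 9.93993/2 = 4.96997.
(Check via u − w = 2F/√(2b): u − w = -14.80663, 2F/√(2b) = -14.80668.)

b = 4.97 N·s/m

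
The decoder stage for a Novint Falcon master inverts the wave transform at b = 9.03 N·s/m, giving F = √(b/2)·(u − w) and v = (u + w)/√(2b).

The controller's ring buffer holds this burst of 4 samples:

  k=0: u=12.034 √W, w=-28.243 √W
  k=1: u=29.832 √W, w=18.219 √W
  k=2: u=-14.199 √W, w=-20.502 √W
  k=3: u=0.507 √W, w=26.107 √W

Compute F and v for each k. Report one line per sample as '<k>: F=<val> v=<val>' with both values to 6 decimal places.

k=0: u−w=40.277000, u+w=-16.209000; √(b/2)=2.124853, √(2b)=4.249706; F=2.124853×40.277=85.582702, v=-16.209000/4.249706=-3.814146
k=1: u−w=11.613000, u+w=48.051000; √(b/2)=2.124853, √(2b)=4.249706; F=2.124853×11.613=24.675917, v=48.051000/4.249706=11.306900
k=2: u−w=6.303000, u+w=-34.701000; √(b/2)=2.124853, √(2b)=4.249706; F=2.124853×6.303=13.392948, v=-34.701000/4.249706=-8.165506
k=3: u−w=-25.600000, u+w=26.614000; √(b/2)=2.124853, √(2b)=4.249706; F=2.124853×(-25.6)=-54.396235, v=26.614000/4.249706=6.262551

0: F=85.582702 v=-3.814146
1: F=24.675917 v=11.306900
2: F=13.392948 v=-8.165506
3: F=-54.396235 v=6.262551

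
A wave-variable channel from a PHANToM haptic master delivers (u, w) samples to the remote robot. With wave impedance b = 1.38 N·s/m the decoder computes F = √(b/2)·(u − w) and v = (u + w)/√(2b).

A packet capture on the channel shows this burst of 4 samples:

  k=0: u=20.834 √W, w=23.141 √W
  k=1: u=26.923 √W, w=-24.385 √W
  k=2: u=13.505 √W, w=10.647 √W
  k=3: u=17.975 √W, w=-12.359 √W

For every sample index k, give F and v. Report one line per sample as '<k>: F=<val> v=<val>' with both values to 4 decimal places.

0: F=-1.9163 v=26.4698
1: F=42.6196 v=1.5277
2: F=2.3740 v=14.5378
3: F=25.1973 v=3.3804

k=0: u−w=-2.3070, u+w=43.9750; √(b/2)=0.8307, √(2b)=1.6613; F=0.8307×(-2.307)=-1.9163, v=43.9750/1.6613=26.4698
k=1: u−w=51.3080, u+w=2.5380; √(b/2)=0.8307, √(2b)=1.6613; F=0.8307×51.308=42.6196, v=2.5380/1.6613=1.5277
k=2: u−w=2.8580, u+w=24.1520; √(b/2)=0.8307, √(2b)=1.6613; F=0.8307×2.858=2.3740, v=24.1520/1.6613=14.5378
k=3: u−w=30.3340, u+w=5.6160; √(b/2)=0.8307, √(2b)=1.6613; F=0.8307×30.334=25.1973, v=5.6160/1.6613=3.3804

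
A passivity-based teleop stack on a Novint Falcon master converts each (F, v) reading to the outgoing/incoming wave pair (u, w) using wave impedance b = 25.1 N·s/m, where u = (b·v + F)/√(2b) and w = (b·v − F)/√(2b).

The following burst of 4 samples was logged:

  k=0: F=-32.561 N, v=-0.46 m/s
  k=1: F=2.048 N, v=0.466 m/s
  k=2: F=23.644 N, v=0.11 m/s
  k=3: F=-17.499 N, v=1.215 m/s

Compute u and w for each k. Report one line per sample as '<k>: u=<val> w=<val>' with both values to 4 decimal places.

k=0: b·v=25.1×(-0.46)=-11.5460; √(2b)=7.0852; u=(-11.5460+(-32.561))/7.0852=-6.2252, w=(-11.5460−(-32.561))/7.0852=2.9660
k=1: b·v=25.1×0.466=11.6966; √(2b)=7.0852; u=(11.6966+2.048)/7.0852=1.9399, w=(11.6966−2.048)/7.0852=1.3618
k=2: b·v=25.1×0.11=2.7610; √(2b)=7.0852; u=(2.7610+23.644)/7.0852=3.7268, w=(2.7610−23.644)/7.0852=-2.9474
k=3: b·v=25.1×1.215=30.4965; √(2b)=7.0852; u=(30.4965+(-17.499))/7.0852=1.8345, w=(30.4965−(-17.499))/7.0852=6.7741

0: u=-6.2252 w=2.9660
1: u=1.9399 w=1.3618
2: u=3.7268 w=-2.9474
3: u=1.8345 w=6.7741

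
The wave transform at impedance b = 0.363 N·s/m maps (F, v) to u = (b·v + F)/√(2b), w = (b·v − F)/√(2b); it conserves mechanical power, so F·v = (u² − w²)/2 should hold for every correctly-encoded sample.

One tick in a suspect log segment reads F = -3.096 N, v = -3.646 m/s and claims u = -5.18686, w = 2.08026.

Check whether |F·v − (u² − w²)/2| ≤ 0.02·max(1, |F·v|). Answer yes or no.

F·v = (-3.096)×(-3.646) = 11.28802 W.
(u² − w²)/2 = (26.90352 − 4.32748)/2 = 11.28802 W.
|Δ| = 0.00000;  2% of max(1, |F·v|) = 0.22576.

yes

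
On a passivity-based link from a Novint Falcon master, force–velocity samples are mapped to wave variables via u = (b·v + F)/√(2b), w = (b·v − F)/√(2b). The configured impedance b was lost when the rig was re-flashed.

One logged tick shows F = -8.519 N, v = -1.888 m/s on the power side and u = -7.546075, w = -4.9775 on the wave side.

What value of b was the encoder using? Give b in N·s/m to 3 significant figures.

u + w = -12.523575;  u + w = √(2b)·v, so √(2b) = -12.523575/(-1.888) = 6.633249.
b = (√(2b))²/2 = 43.999999/2 = 21.999999.
(Check via u − w = 2F/√(2b): u − w = -2.568575, 2F/√(2b) = -2.568575.)

b = 22 N·s/m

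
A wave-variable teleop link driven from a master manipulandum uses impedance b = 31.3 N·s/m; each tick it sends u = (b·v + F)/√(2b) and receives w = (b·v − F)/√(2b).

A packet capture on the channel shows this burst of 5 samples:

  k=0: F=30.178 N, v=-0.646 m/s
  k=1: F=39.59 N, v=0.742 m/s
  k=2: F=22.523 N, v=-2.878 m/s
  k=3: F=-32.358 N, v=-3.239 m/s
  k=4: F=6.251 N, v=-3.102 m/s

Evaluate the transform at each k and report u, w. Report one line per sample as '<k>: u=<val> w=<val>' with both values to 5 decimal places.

k=0: b·v=31.3×(-0.646)=-20.21980; √(2b)=7.91202; u=(-20.21980+30.178)/7.91202=1.25862, w=(-20.21980−30.178)/7.91202=-6.36978
k=1: b·v=31.3×0.742=23.22460; √(2b)=7.91202; u=(23.22460+39.59)/7.91202=7.93914, w=(23.22460−39.59)/7.91202=-2.06842
k=2: b·v=31.3×(-2.878)=-90.08140; √(2b)=7.91202; u=(-90.08140+22.523)/7.91202=-8.53871, w=(-90.08140−22.523)/7.91202=-14.23207
k=3: b·v=31.3×(-3.239)=-101.38070; √(2b)=7.91202; u=(-101.38070+(-32.358))/7.91202=-16.90324, w=(-101.38070−(-32.358))/7.91202=-8.72378
k=4: b·v=31.3×(-3.102)=-97.09260; √(2b)=7.91202; u=(-97.09260+6.251)/7.91202=-11.48147, w=(-97.09260−6.251)/7.91202=-13.06160

0: u=1.25862 w=-6.36978
1: u=7.93914 w=-2.06842
2: u=-8.53871 w=-14.23207
3: u=-16.90324 w=-8.72378
4: u=-11.48147 w=-13.06160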